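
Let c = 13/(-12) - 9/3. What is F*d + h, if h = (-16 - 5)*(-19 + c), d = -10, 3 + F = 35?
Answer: 659/4 ≈ 164.75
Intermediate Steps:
F = 32 (F = -3 + 35 = 32)
c = -49/12 (c = 13*(-1/12) - 9*1/3 = -13/12 - 3 = -49/12 ≈ -4.0833)
h = 1939/4 (h = (-16 - 5)*(-19 - 49/12) = -21*(-277/12) = 1939/4 ≈ 484.75)
F*d + h = 32*(-10) + 1939/4 = -320 + 1939/4 = 659/4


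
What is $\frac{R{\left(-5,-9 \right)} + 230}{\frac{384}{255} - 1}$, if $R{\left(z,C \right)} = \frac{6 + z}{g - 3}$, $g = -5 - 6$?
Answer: $\frac{273615}{602} \approx 454.51$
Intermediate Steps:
$g = -11$ ($g = -5 - 6 = -11$)
$R{\left(z,C \right)} = - \frac{3}{7} - \frac{z}{14}$ ($R{\left(z,C \right)} = \frac{6 + z}{-11 - 3} = \frac{6 + z}{-14} = \left(6 + z\right) \left(- \frac{1}{14}\right) = - \frac{3}{7} - \frac{z}{14}$)
$\frac{R{\left(-5,-9 \right)} + 230}{\frac{384}{255} - 1} = \frac{\left(- \frac{3}{7} - - \frac{5}{14}\right) + 230}{\frac{384}{255} - 1} = \frac{\left(- \frac{3}{7} + \frac{5}{14}\right) + 230}{384 \cdot \frac{1}{255} - 1} = \frac{- \frac{1}{14} + 230}{\frac{128}{85} - 1} = \frac{3219}{14 \cdot \frac{43}{85}} = \frac{3219}{14} \cdot \frac{85}{43} = \frac{273615}{602}$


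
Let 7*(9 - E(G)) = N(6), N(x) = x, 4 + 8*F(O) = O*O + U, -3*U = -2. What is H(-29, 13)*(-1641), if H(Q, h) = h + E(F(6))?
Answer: -242868/7 ≈ -34695.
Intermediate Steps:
U = ⅔ (U = -⅓*(-2) = ⅔ ≈ 0.66667)
F(O) = -5/12 + O²/8 (F(O) = -½ + (O*O + ⅔)/8 = -½ + (O² + ⅔)/8 = -½ + (⅔ + O²)/8 = -½ + (1/12 + O²/8) = -5/12 + O²/8)
E(G) = 57/7 (E(G) = 9 - ⅐*6 = 9 - 6/7 = 57/7)
H(Q, h) = 57/7 + h (H(Q, h) = h + 57/7 = 57/7 + h)
H(-29, 13)*(-1641) = (57/7 + 13)*(-1641) = (148/7)*(-1641) = -242868/7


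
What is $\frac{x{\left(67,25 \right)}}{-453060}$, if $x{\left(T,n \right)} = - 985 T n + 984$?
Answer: $\frac{1648891}{453060} \approx 3.6395$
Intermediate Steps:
$x{\left(T,n \right)} = 984 - 985 T n$ ($x{\left(T,n \right)} = - 985 T n + 984 = 984 - 985 T n$)
$\frac{x{\left(67,25 \right)}}{-453060} = \frac{984 - 65995 \cdot 25}{-453060} = \left(984 - 1649875\right) \left(- \frac{1}{453060}\right) = \left(-1648891\right) \left(- \frac{1}{453060}\right) = \frac{1648891}{453060}$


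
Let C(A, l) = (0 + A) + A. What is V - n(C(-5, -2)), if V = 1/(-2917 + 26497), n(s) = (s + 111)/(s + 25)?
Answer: -158771/23580 ≈ -6.7333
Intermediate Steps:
C(A, l) = 2*A (C(A, l) = A + A = 2*A)
n(s) = (111 + s)/(25 + s)
V = 1/23580 ≈ 4.2409e-5
V - n(C(-5, -2)) = 1/23580 - (111 + 2*(-5))/(25 + 2*(-5)) = 1/23580 - (111 - 10)/(25 - 10) = 1/23580 - 101/15 = -158771/23580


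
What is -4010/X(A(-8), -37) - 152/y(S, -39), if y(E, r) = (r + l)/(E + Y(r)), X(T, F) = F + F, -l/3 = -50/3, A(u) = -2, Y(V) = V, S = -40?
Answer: 466351/407 ≈ 1145.8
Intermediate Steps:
l = 50 (l = -(-150)/3 = -3*(-50/3) = 50)
X(T, F) = 2*F
y(E, r) = (50 + r)/(E + r) (y(E, r) = (r + 50)/(E + r) = (50 + r)/(E + r))
-4010/X(A(-8), -37) - 152/y(S, -39) = -4010/(2*(-37)) - 152*(-40 - 39)/(50 - 39) = -4010/(-74) - 152/(11/(-79)) = -4010*(-1/74) - 152/((-1/79*11)) = 2005/37 - 152/(-11/79) = 2005/37 - 152*(-79/11) = 2005/37 + 12008/11 = 466351/407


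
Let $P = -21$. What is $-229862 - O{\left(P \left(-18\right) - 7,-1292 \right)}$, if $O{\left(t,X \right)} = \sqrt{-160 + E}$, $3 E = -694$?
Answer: $-229862 - \frac{i \sqrt{3522}}{3} \approx -2.2986 \cdot 10^{5} - 19.782 i$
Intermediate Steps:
$E = - \frac{694}{3}$ ($E = \frac{1}{3} \left(-694\right) = - \frac{694}{3} \approx -231.33$)
$O{\left(t,X \right)} = \frac{i \sqrt{3522}}{3}$ ($O{\left(t,X \right)} = \sqrt{-160 - \frac{694}{3}} = \sqrt{- \frac{1174}{3}} = \frac{i \sqrt{3522}}{3}$)
$-229862 - O{\left(P \left(-18\right) - 7,-1292 \right)} = -229862 - \frac{i \sqrt{3522}}{3}$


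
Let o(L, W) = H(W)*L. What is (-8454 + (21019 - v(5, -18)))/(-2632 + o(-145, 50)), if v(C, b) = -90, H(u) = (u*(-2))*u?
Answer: 12655/722368 ≈ 0.017519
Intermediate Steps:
H(u) = -2*u² (H(u) = (-2*u)*u = -2*u²)
o(L, W) = -2*L*W² (o(L, W) = (-2*W²)*L = -2*L*W²)
(-8454 + (21019 - v(5, -18)))/(-2632 + o(-145, 50)) = (-8454 + (21019 - 1*(-90)))/(-2632 - 2*(-145)*50²) = (-8454 + (21019 + 90))/(-2632 - 2*(-145)*2500) = (-8454 + 21109)/(-2632 + 725000) = 12655/722368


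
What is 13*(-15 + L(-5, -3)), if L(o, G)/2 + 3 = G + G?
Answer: -429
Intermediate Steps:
L(o, G) = -6 + 4*G (L(o, G) = -6 + 2*(G + G) = -6 + 2*(2*G) = -6 + 4*G)
13*(-15 + L(-5, -3)) = 13*(-15 + (-6 + 4*(-3))) = 13*(-15 + (-6 - 12)) = 13*(-15 - 18) = 13*(-33) = -429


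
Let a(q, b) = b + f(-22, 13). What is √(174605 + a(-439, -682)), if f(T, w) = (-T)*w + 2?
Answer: √174211 ≈ 417.39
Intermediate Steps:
f(T, w) = 2 - T*w (f(T, w) = -T*w + 2 = 2 - T*w)
a(q, b) = 288 + b (a(q, b) = b + (2 - 1*(-22)*13) = b + (2 + 286) = b + 288 = 288 + b)
√(174605 + a(-439, -682)) = √(174605 + (288 - 682)) = √(174605 - 394) = √174211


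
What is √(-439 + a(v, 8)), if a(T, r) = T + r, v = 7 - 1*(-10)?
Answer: 3*I*√46 ≈ 20.347*I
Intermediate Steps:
v = 17 (v = 7 + 10 = 17)
√(-439 + a(v, 8)) = √(-439 + (17 + 8)) = √(-439 + 25) = √(-414) = 3*I*√46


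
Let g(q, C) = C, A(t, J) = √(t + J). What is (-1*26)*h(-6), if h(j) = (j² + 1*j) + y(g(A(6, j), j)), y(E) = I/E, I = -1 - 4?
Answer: -2405/3 ≈ -801.67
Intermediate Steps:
A(t, J) = √(J + t)
I = -5
y(E) = -5/E
h(j) = j + j² - 5/j (h(j) = (j² + 1*j) - 5/j = (j² + j) - 5/j = (j + j²) - 5/j = j + j² - 5/j)
(-1*26)*h(-6) = (-1*26)*(-6 + (-6)² - 5/(-6)) = -26*(-6 + 36 - 5*(-⅙)) = -26*(-6 + 36 + ⅚) = -26*185/6 = -2405/3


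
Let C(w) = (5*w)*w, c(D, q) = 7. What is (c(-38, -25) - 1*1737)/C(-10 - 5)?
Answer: -346/225 ≈ -1.5378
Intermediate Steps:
C(w) = 5*w²
(c(-38, -25) - 1*1737)/C(-10 - 5) = (7 - 1*1737)/((5*(-10 - 5)²)) = (7 - 1737)/((5*(-15)²)) = -1730/(5*225) = -1730/1125 = -1730*1/1125 = -346/225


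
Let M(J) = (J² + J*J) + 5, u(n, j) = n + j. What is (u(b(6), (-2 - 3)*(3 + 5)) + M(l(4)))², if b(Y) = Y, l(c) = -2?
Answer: 441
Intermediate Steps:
u(n, j) = j + n
M(J) = 5 + 2*J² (M(J) = (J² + J²) + 5 = 2*J² + 5 = 5 + 2*J²)
(u(b(6), (-2 - 3)*(3 + 5)) + M(l(4)))² = (((-2 - 3)*(3 + 5) + 6) + (5 + 2*(-2)²))² = ((-5*8 + 6) + (5 + 2*4))² = ((-40 + 6) + (5 + 8))² = (-34 + 13)² = (-21)² = 441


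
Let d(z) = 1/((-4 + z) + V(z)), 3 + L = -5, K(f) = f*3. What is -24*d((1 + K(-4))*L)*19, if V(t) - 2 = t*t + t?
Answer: -228/3959 ≈ -0.057590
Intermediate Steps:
V(t) = 2 + t + t² (V(t) = 2 + (t*t + t) = 2 + (t² + t) = 2 + (t + t²) = 2 + t + t²)
K(f) = 3*f
L = -8 (L = -3 - 5 = -8)
d(z) = 1/(-2 + z² + 2*z) (d(z) = 1/((-4 + z) + (2 + z + z²)) = 1/(-2 + z² + 2*z))
-24*d((1 + K(-4))*L)*19 = -24/(-2 + ((1 + 3*(-4))*(-8))² + 2*((1 + 3*(-4))*(-8)))*19 = -24/(-2 + ((1 - 12)*(-8))² + 2*((1 - 12)*(-8)))*19 = -24/(-2 + (-11*(-8))² + 2*(-11*(-8)))*19 = -24/(-2 + 88² + 2*88)*19 = -24/(-2 + 7744 + 176)*19 = -24/7918*19 = -24*1/7918*19 = -12/3959*19 = -228/3959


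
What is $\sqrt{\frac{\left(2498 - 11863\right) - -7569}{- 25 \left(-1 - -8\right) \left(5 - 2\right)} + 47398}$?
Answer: $\frac{\sqrt{522600666}}{105} \approx 217.72$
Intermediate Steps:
$\sqrt{\frac{\left(2498 - 11863\right) - -7569}{- 25 \left(-1 - -8\right) \left(5 - 2\right)} + 47398} = \sqrt{\frac{-9365 + 7569}{- 25 \left(-1 + 8\right) \left(5 - 2\right)} + 47398} = \sqrt{- \frac{1796}{\left(-25\right) 7 \cdot 3} + 47398} = \sqrt{- \frac{1796}{\left(-175\right) 3} + 47398} = \sqrt{- \frac{1796}{-525} + 47398} = \sqrt{\left(-1796\right) \left(- \frac{1}{525}\right) + 47398} = \sqrt{\frac{1796}{525} + 47398} = \sqrt{\frac{24885746}{525}} = \frac{\sqrt{522600666}}{105}$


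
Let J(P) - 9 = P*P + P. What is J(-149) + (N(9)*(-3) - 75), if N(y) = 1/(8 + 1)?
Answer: 65957/3 ≈ 21986.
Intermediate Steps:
N(y) = ⅑ (N(y) = 1/9 = ⅑)
J(P) = 9 + P + P² (J(P) = 9 + (P*P + P) = 9 + (P² + P) = 9 + (P + P²) = 9 + P + P²)
J(-149) + (N(9)*(-3) - 75) = (9 - 149 + (-149)²) + ((⅑)*(-3) - 75) = (9 - 149 + 22201) + (-⅓ - 75) = 22061 - 226/3 = 65957/3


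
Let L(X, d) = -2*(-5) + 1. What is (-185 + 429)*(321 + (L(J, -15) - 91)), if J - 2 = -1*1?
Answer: 58804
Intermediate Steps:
J = 1 (J = 2 - 1*1 = 2 - 1 = 1)
L(X, d) = 11 (L(X, d) = 10 + 1 = 11)
(-185 + 429)*(321 + (L(J, -15) - 91)) = (-185 + 429)*(321 + (11 - 91)) = 244*(321 - 80) = 244*241 = 58804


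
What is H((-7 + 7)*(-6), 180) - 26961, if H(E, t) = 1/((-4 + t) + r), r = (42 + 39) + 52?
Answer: -8330948/309 ≈ -26961.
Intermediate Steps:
r = 133 (r = 81 + 52 = 133)
H(E, t) = 1/(129 + t) (H(E, t) = 1/((-4 + t) + 133) = 1/(129 + t))
H((-7 + 7)*(-6), 180) - 26961 = 1/(129 + 180) - 26961 = 1/309 - 26961 = -8330948/309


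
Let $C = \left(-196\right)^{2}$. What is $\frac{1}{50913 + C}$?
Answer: $\frac{1}{89329} \approx 1.1195 \cdot 10^{-5}$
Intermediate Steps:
$C = 38416$
$\frac{1}{50913 + C} = \frac{1}{50913 + 38416} = \frac{1}{89329}$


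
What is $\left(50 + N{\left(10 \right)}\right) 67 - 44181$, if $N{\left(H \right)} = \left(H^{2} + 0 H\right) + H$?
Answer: $-33461$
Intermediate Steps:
$N{\left(H \right)} = H + H^{2}$ ($N{\left(H \right)} = \left(H^{2} + 0\right) + H = H^{2} + H = H + H^{2}$)
$\left(50 + N{\left(10 \right)}\right) 67 - 44181 = \left(50 + 10 \left(1 + 10\right)\right) 67 - 44181 = \left(50 + 10 \cdot 11\right) 67 - 44181 = \left(50 + 110\right) 67 - 44181 = 160 \cdot 67 - 44181 = 10720 - 44181 = -33461$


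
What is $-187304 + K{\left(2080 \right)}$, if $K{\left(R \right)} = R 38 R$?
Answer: $164215896$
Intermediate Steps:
$K{\left(R \right)} = 38 R^{2}$ ($K{\left(R \right)} = 38 R R = 38 R^{2}$)
$-187304 + K{\left(2080 \right)} = -187304 + 38 \cdot 2080^{2} = -187304 + 38 \cdot 4326400 = -187304 + 164403200 = 164215896$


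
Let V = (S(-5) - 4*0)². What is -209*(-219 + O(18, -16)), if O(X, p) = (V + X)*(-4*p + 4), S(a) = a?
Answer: -565345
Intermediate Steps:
V = 25 (V = (-5 - 4*0)² = (-5 + 0)² = (-5)² = 25)
O(X, p) = (4 - 4*p)*(25 + X) (O(X, p) = (25 + X)*(-4*p + 4) = (25 + X)*(4 - 4*p) = (4 - 4*p)*(25 + X))
-209*(-219 + O(18, -16)) = -209*(-219 + (100 - 100*(-16) + 4*18 - 4*18*(-16))) = -209*(-219 + (100 + 1600 + 72 + 1152)) = -209*(-219 + 2924) = -209*2705 = -565345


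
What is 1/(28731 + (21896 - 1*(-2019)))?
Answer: 1/52646 ≈ 1.8995e-5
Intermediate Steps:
1/(28731 + (21896 - 1*(-2019))) = 1/(28731 + (21896 + 2019)) = 1/(28731 + 23915) = 1/52646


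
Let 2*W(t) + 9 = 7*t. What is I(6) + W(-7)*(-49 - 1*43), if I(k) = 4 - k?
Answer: 2666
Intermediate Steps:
W(t) = -9/2 + 7*t/2 (W(t) = -9/2 + (7*t)/2 = -9/2 + 7*t/2)
I(6) + W(-7)*(-49 - 1*43) = (4 - 1*6) + (-9/2 + (7/2)*(-7))*(-49 - 1*43) = (4 - 6) + (-9/2 - 49/2)*(-49 - 43) = -2 - 29*(-92) = -2 + 2668 = 2666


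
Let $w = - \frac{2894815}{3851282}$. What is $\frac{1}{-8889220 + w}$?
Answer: $- \frac{3851282}{34234895874855} \approx -1.125 \cdot 10^{-7}$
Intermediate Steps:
$w = - \frac{2894815}{3851282}$ ($w = \left(-2894815\right) \frac{1}{3851282} = - \frac{2894815}{3851282} \approx -0.75165$)
$\frac{1}{-8889220 + w} = \frac{1}{-8889220 - \frac{2894815}{3851282}} = \frac{1}{- \frac{34234895874855}{3851282}} = - \frac{3851282}{34234895874855}$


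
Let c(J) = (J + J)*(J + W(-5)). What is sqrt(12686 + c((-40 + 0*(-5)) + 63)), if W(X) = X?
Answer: sqrt(13514) ≈ 116.25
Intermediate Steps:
c(J) = 2*J*(-5 + J) (c(J) = (J + J)*(J - 5) = (2*J)*(-5 + J) = 2*J*(-5 + J))
sqrt(12686 + c((-40 + 0*(-5)) + 63)) = sqrt(12686 + 2*((-40 + 0*(-5)) + 63)*(-5 + ((-40 + 0*(-5)) + 63))) = sqrt(12686 + 2*((-40 + 0) + 63)*(-5 + ((-40 + 0) + 63))) = sqrt(12686 + 2*(-40 + 63)*(-5 + (-40 + 63))) = sqrt(12686 + 2*23*(-5 + 23)) = sqrt(12686 + 2*23*18) = sqrt(12686 + 828) = sqrt(13514)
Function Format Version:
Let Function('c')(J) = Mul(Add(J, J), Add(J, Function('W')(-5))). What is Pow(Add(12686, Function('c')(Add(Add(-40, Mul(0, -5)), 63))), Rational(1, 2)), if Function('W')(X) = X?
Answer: Pow(13514, Rational(1, 2)) ≈ 116.25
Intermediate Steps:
Function('c')(J) = Mul(2, J, Add(-5, J)) (Function('c')(J) = Mul(Add(J, J), Add(J, -5)) = Mul(Mul(2, J), Add(-5, J)) = Mul(2, J, Add(-5, J)))
Pow(Add(12686, Function('c')(Add(Add(-40, Mul(0, -5)), 63))), Rational(1, 2)) = Pow(Add(12686, Mul(2, Add(Add(-40, Mul(0, -5)), 63), Add(-5, Add(Add(-40, Mul(0, -5)), 63)))), Rational(1, 2)) = Pow(Add(12686, Mul(2, Add(Add(-40, 0), 63), Add(-5, Add(Add(-40, 0), 63)))), Rational(1, 2)) = Pow(Add(12686, Mul(2, Add(-40, 63), Add(-5, Add(-40, 63)))), Rational(1, 2)) = Pow(Add(12686, Mul(2, 23, Add(-5, 23))), Rational(1, 2)) = Pow(Add(12686, Mul(2, 23, 18)), Rational(1, 2)) = Pow(Add(12686, 828), Rational(1, 2)) = Pow(13514, Rational(1, 2))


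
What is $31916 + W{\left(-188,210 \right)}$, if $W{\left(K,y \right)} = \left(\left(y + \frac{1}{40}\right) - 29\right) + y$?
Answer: $\frac{1292281}{40} \approx 32307.0$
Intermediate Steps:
$W{\left(K,y \right)} = - \frac{1159}{40} + 2 y$ ($W{\left(K,y \right)} = \left(\left(y + \frac{1}{40}\right) - 29\right) + y = \left(\left(\frac{1}{40} + y\right) - 29\right) + y = \left(- \frac{1159}{40} + y\right) + y = - \frac{1159}{40} + 2 y$)
$31916 + W{\left(-188,210 \right)} = 31916 + \left(- \frac{1159}{40} + 2 \cdot 210\right) = 31916 + \left(- \frac{1159}{40} + 420\right) = 31916 + \frac{15641}{40} = \frac{1292281}{40}$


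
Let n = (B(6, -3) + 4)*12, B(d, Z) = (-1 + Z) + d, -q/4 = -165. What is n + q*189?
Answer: 124812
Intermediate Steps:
q = 660 (q = -4*(-165) = 660)
B(d, Z) = -1 + Z + d
n = 72 (n = ((-1 - 3 + 6) + 4)*12 = (2 + 4)*12 = 6*12 = 72)
n + q*189 = 72 + 660*189 = 72 + 124740 = 124812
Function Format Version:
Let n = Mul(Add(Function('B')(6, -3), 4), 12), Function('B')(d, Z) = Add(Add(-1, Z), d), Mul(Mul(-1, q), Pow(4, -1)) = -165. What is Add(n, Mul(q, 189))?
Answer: 124812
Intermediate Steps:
q = 660 (q = Mul(-4, -165) = 660)
Function('B')(d, Z) = Add(-1, Z, d)
n = 72 (n = Mul(Add(Add(-1, -3, 6), 4), 12) = Mul(Add(2, 4), 12) = Mul(6, 12) = 72)
Add(n, Mul(q, 189)) = Add(72, Mul(660, 189)) = Add(72, 124740) = 124812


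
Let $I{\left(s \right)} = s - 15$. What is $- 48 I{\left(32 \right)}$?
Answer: $-816$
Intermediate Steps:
$I{\left(s \right)} = -15 + s$ ($I{\left(s \right)} = s - 15 = -15 + s$)
$- 48 I{\left(32 \right)} = - 48 \left(-15 + 32\right) = \left(-48\right) 17 = -816$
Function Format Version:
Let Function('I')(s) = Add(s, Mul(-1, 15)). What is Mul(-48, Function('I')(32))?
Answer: -816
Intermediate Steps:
Function('I')(s) = Add(-15, s) (Function('I')(s) = Add(s, -15) = Add(-15, s))
Mul(-48, Function('I')(32)) = Mul(-48, Add(-15, 32)) = Mul(-48, 17) = -816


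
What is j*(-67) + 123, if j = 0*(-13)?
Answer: 123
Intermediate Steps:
j = 0
j*(-67) + 123 = 0*(-67) + 123 = 0 + 123 = 123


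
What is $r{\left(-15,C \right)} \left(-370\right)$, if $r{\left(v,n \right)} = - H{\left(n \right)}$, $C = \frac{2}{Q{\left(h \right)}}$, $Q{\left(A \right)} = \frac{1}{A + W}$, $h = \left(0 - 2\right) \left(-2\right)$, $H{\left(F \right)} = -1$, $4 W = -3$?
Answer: $-370$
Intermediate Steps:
$W = - \frac{3}{4}$ ($W = \frac{1}{4} \left(-3\right) = - \frac{3}{4} \approx -0.75$)
$h = 4$ ($h = \left(-2\right) \left(-2\right) = 4$)
$Q{\left(A \right)} = \frac{1}{- \frac{3}{4} + A}$ ($Q{\left(A \right)} = \frac{1}{A - \frac{3}{4}} = \frac{1}{- \frac{3}{4} + A}$)
$C = \frac{13}{2}$ ($C = \frac{2}{4 \frac{1}{-3 + 4 \cdot 4}} = \frac{2}{4 \frac{1}{-3 + 16}} = \frac{2}{4 \cdot \frac{1}{13}} = \frac{2}{\frac{4}{13}} = 2 \cdot \frac{13}{4} = \frac{13}{2} \approx 6.5$)
$r{\left(v,n \right)} = 1$ ($r{\left(v,n \right)} = \left(-1\right) \left(-1\right) = 1$)
$r{\left(-15,C \right)} \left(-370\right) = 1 \left(-370\right) = -370$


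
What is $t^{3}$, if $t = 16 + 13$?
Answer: $24389$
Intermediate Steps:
$t = 29$
$t^{3} = 29^{3} = 24389$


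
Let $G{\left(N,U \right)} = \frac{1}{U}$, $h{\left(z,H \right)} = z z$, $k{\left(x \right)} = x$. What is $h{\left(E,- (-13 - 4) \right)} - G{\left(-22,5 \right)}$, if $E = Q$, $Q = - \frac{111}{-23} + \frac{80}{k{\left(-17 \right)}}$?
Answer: $- \frac{141836}{764405} \approx -0.18555$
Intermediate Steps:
$Q = \frac{47}{391}$ ($Q = - \frac{111}{-23} + \frac{80}{-17} = \left(-111\right) \left(- \frac{1}{23}\right) + 80 \left(- \frac{1}{17}\right) = \frac{111}{23} - \frac{80}{17} = \frac{47}{391} \approx 0.1202$)
$E = \frac{47}{391} \approx 0.1202$
$h{\left(z,H \right)} = z^{2}$
$h{\left(E,- (-13 - 4) \right)} - G{\left(-22,5 \right)} = \left(\frac{47}{391}\right)^{2} - \frac{1}{5} = \frac{2209}{152881} - \frac{1}{5} = - \frac{141836}{764405}$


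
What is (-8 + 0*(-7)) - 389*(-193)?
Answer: 75069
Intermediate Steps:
(-8 + 0*(-7)) - 389*(-193) = (-8 + 0) + 75077 = -8 + 75077 = 75069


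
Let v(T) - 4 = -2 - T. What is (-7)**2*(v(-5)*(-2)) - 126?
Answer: -812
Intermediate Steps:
v(T) = 2 - T (v(T) = 4 + (-2 - T) = 2 - T)
(-7)**2*(v(-5)*(-2)) - 126 = (-7)**2*((2 - 1*(-5))*(-2)) - 126 = 49*((2 + 5)*(-2)) - 126 = 49*(7*(-2)) - 126 = 49*(-14) - 126 = -686 - 126 = -812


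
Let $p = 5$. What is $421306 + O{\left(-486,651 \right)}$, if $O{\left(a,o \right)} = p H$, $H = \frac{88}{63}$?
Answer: $\frac{26542718}{63} \approx 4.2131 \cdot 10^{5}$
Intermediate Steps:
$H = \frac{88}{63}$ ($H = 88 \cdot \frac{1}{63} = \frac{88}{63} \approx 1.3968$)
$O{\left(a,o \right)} = \frac{440}{63}$ ($O{\left(a,o \right)} = 5 \cdot \frac{88}{63} = \frac{440}{63}$)
$421306 + O{\left(-486,651 \right)} = 421306 + \frac{440}{63} = \frac{26542718}{63}$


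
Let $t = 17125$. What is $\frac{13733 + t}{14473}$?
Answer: $\frac{30858}{14473} \approx 2.1321$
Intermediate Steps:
$\frac{13733 + t}{14473} = \frac{13733 + 17125}{14473} = 30858 \cdot \frac{1}{14473} = \frac{30858}{14473}$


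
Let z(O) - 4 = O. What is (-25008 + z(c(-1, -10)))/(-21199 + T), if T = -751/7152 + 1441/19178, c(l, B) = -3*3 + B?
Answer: 1716090552144/1453840661395 ≈ 1.1804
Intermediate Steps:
c(l, B) = -9 + B
T = -2048323/68580528 (T = -751*1/7152 + 1441*(1/19178) = -751/7152 + 1441/19178 = -2048323/68580528 ≈ -0.029867)
z(O) = 4 + O
(-25008 + z(c(-1, -10)))/(-21199 + T) = (-25008 + (4 + (-9 - 10)))/(-21199 - 2048323/68580528) = (-25008 + (4 - 19))/(-1453840661395/68580528) = (-25008 - 15)*(-68580528/1453840661395) = -25023*(-68580528/1453840661395) = 1716090552144/1453840661395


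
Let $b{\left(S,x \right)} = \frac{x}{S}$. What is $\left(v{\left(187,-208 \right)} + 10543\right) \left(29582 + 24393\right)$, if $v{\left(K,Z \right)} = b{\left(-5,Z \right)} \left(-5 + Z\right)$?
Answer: $90796745$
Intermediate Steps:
$v{\left(K,Z \right)} = - \frac{Z \left(-5 + Z\right)}{5}$ ($v{\left(K,Z \right)} = \frac{Z}{-5} \left(-5 + Z\right) = Z \left(- \frac{1}{5}\right) \left(-5 + Z\right) = - \frac{Z}{5} \left(-5 + Z\right) = - \frac{Z \left(-5 + Z\right)}{5}$)
$\left(v{\left(187,-208 \right)} + 10543\right) \left(29582 + 24393\right) = \left(\frac{1}{5} \left(-208\right) \left(5 - -208\right) + 10543\right) \left(29582 + 24393\right) = \left(\frac{1}{5} \left(-208\right) \left(5 + 208\right) + 10543\right) 53975 = \left(\frac{1}{5} \left(-208\right) 213 + 10543\right) 53975 = \left(- \frac{44304}{5} + 10543\right) 53975 = \frac{8411}{5} \cdot 53975 = 90796745$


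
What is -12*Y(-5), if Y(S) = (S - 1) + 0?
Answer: 72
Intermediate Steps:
Y(S) = -1 + S (Y(S) = (-1 + S) + 0 = -1 + S)
-12*Y(-5) = -12*(-1 - 5) = -12*(-6) = 72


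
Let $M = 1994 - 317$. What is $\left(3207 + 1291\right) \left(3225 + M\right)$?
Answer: $22049196$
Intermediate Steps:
$M = 1677$ ($M = 1994 - 317 = 1677$)
$\left(3207 + 1291\right) \left(3225 + M\right) = \left(3207 + 1291\right) \left(3225 + 1677\right) = 4498 \cdot 4902 = 22049196$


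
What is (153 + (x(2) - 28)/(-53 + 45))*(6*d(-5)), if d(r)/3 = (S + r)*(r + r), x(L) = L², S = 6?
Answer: -28080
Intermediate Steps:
d(r) = 6*r*(6 + r) (d(r) = 3*((6 + r)*(r + r)) = 3*((6 + r)*(2*r)) = 3*(2*r*(6 + r)) = 6*r*(6 + r))
(153 + (x(2) - 28)/(-53 + 45))*(6*d(-5)) = (153 + (2² - 28)/(-53 + 45))*(6*(6*(-5)*(6 - 5))) = (153 + (4 - 28)/(-8))*(6*(6*(-5)*1)) = (153 - 24*(-⅛))*(6*(-30)) = (153 + 3)*(-180) = 156*(-180) = -28080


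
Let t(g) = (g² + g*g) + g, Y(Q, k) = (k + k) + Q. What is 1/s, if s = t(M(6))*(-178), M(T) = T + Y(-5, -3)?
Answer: -1/8010 ≈ -0.00012484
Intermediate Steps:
Y(Q, k) = Q + 2*k (Y(Q, k) = 2*k + Q = Q + 2*k)
M(T) = -11 + T (M(T) = T + (-5 + 2*(-3)) = T + (-5 - 6) = T - 11 = -11 + T)
t(g) = g + 2*g² (t(g) = (g² + g²) + g = 2*g² + g = g + 2*g²)
s = -8010 (s = ((-11 + 6)*(1 + 2*(-11 + 6)))*(-178) = -5*(1 + 2*(-5))*(-178) = -5*(1 - 10)*(-178) = -5*(-9)*(-178) = 45*(-178) = -8010)
1/s = 1/(-8010) = -1/8010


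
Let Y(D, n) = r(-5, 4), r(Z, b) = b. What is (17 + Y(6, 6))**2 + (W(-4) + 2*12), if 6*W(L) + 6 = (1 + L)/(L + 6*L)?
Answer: 25985/56 ≈ 464.02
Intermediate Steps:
Y(D, n) = 4
W(L) = -1 + (1 + L)/(42*L) (W(L) = -1 + ((1 + L)/(L + 6*L))/6 = -1 + ((1 + L)/((7*L)))/6 = -1 + ((1 + L)*(1/(7*L)))/6 = -1 + ((1 + L)/(7*L))/6 = -1 + (1 + L)/(42*L))
(17 + Y(6, 6))**2 + (W(-4) + 2*12) = (17 + 4)**2 + ((1/42)*(1 - 41*(-4))/(-4) + 2*12) = 21**2 + ((1/42)*(-1/4)*(1 + 164) + 24) = 441 + ((1/42)*(-1/4)*165 + 24) = 441 + (-55/56 + 24) = 441 + 1289/56 = 25985/56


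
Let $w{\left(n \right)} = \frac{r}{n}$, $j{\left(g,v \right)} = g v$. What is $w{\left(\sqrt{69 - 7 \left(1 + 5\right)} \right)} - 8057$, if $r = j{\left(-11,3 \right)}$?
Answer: $-8057 - \frac{11 \sqrt{3}}{3} \approx -8063.4$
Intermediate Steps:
$r = -33$ ($r = \left(-11\right) 3 = -33$)
$w{\left(n \right)} = - \frac{33}{n}$
$w{\left(\sqrt{69 - 7 \left(1 + 5\right)} \right)} - 8057 = - \frac{33}{\sqrt{69 - 7 \left(1 + 5\right)}} - 8057 = - \frac{33}{\sqrt{69 - 42}} - 8057 = - \frac{33}{\sqrt{27}} - 8057 = - \frac{33}{3 \sqrt{3}} - 8057 = - 33 \frac{\sqrt{3}}{9} - 8057 = - \frac{11 \sqrt{3}}{3} - 8057 = -8057 - \frac{11 \sqrt{3}}{3}$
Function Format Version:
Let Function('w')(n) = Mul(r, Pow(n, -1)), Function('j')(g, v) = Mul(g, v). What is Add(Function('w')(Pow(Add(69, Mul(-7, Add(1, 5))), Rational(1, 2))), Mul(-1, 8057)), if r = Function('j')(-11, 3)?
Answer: Add(-8057, Mul(Rational(-11, 3), Pow(3, Rational(1, 2)))) ≈ -8063.4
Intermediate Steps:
r = -33 (r = Mul(-11, 3) = -33)
Function('w')(n) = Mul(-33, Pow(n, -1))
Add(Function('w')(Pow(Add(69, Mul(-7, Add(1, 5))), Rational(1, 2))), Mul(-1, 8057)) = Add(Mul(-33, Pow(Pow(Add(69, Mul(-7, Add(1, 5))), Rational(1, 2)), -1)), Mul(-1, 8057)) = Add(Mul(-33, Pow(Pow(Add(69, Mul(-7, 6)), Rational(1, 2)), -1)), -8057) = Add(Mul(-33, Pow(Pow(Add(69, -42), Rational(1, 2)), -1)), -8057) = Add(Mul(-33, Pow(Pow(27, Rational(1, 2)), -1)), -8057) = Add(Mul(-33, Pow(Mul(3, Pow(3, Rational(1, 2))), -1)), -8057) = Add(Mul(-33, Mul(Rational(1, 9), Pow(3, Rational(1, 2)))), -8057) = Add(Mul(Rational(-11, 3), Pow(3, Rational(1, 2))), -8057) = Add(-8057, Mul(Rational(-11, 3), Pow(3, Rational(1, 2))))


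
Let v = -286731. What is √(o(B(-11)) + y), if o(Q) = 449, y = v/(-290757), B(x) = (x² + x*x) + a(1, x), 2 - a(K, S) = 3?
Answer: 4*√264178224197/96919 ≈ 21.213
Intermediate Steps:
a(K, S) = -1 (a(K, S) = 2 - 1*3 = 2 - 3 = -1)
B(x) = -1 + 2*x² (B(x) = (x² + x*x) - 1 = (x² + x²) - 1 = 2*x² - 1 = -1 + 2*x²)
y = 95577/96919 (y = -286731/(-290757) = -286731*(-1/290757) = 95577/96919 ≈ 0.98615)
√(o(B(-11)) + y) = √(449 + 95577/96919) = √(43612208/96919) = 4*√264178224197/96919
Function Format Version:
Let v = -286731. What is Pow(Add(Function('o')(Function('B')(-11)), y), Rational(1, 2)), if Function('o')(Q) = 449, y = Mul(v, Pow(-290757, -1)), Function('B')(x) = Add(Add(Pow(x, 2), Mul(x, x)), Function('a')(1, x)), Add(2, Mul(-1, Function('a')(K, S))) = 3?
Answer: Mul(Rational(4, 96919), Pow(264178224197, Rational(1, 2))) ≈ 21.213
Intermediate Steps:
Function('a')(K, S) = -1 (Function('a')(K, S) = Add(2, Mul(-1, 3)) = Add(2, -3) = -1)
Function('B')(x) = Add(-1, Mul(2, Pow(x, 2))) (Function('B')(x) = Add(Add(Pow(x, 2), Mul(x, x)), -1) = Add(Add(Pow(x, 2), Pow(x, 2)), -1) = Add(Mul(2, Pow(x, 2)), -1) = Add(-1, Mul(2, Pow(x, 2))))
y = Rational(95577, 96919) (y = Mul(-286731, Pow(-290757, -1)) = Mul(-286731, Rational(-1, 290757)) = Rational(95577, 96919) ≈ 0.98615)
Pow(Add(Function('o')(Function('B')(-11)), y), Rational(1, 2)) = Pow(Add(449, Rational(95577, 96919)), Rational(1, 2)) = Pow(Rational(43612208, 96919), Rational(1, 2)) = Mul(Rational(4, 96919), Pow(264178224197, Rational(1, 2)))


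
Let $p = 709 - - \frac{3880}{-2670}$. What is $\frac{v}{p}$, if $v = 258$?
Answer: $\frac{68886}{188915} \approx 0.36464$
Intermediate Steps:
$p = \frac{188915}{267}$ ($p = 709 - \left(-3880\right) \left(- \frac{1}{2670}\right) = 709 - \frac{388}{267} = \frac{188915}{267} \approx 707.55$)
$\frac{v}{p} = \frac{258}{\frac{188915}{267}} = 258 \cdot \frac{267}{188915} = \frac{68886}{188915}$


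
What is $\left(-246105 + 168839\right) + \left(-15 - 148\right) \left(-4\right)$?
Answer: $-76614$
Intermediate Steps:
$\left(-246105 + 168839\right) + \left(-15 - 148\right) \left(-4\right) = -77266 - -652 = -77266 + 652 = -76614$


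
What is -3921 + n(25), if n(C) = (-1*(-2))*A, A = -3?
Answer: -3927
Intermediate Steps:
n(C) = -6 (n(C) = -1*(-2)*(-3) = 2*(-3) = -6)
-3921 + n(25) = -3921 - 6 = -3927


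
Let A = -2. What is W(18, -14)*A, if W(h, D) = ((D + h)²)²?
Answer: -512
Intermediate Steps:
W(h, D) = (D + h)⁴
W(18, -14)*A = (-14 + 18)⁴*(-2) = 4⁴*(-2) = 256*(-2) = -512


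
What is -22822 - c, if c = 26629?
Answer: -49451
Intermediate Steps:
-22822 - c = -22822 - 1*26629 = -22822 - 26629 = -49451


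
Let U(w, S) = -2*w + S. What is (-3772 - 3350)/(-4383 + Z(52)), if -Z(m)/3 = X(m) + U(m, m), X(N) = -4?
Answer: 2374/1405 ≈ 1.6897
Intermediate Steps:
U(w, S) = S - 2*w
Z(m) = 12 + 3*m (Z(m) = -3*(-4 + (m - 2*m)) = -3*(-4 - m) = 12 + 3*m)
(-3772 - 3350)/(-4383 + Z(52)) = (-3772 - 3350)/(-4383 + (12 + 3*52)) = -7122/(-4383 + (12 + 156)) = -7122/(-4383 + 168) = -7122/(-4215) = -7122*(-1/4215) = 2374/1405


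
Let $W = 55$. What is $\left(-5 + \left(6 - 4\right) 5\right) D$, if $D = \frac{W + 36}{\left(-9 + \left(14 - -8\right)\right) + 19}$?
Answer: $\frac{455}{32} \approx 14.219$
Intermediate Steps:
$D = \frac{91}{32}$ ($D = \frac{55 + 36}{\left(-9 + \left(14 - -8\right)\right) + 19} = \frac{91}{\left(-9 + \left(14 + 8\right)\right) + 19} = \frac{91}{\left(-9 + 22\right) + 19} = \frac{91}{13 + 19} = \frac{91}{32} \approx 2.8438$)
$\left(-5 + \left(6 - 4\right) 5\right) D = \left(-5 + \left(6 - 4\right) 5\right) \frac{91}{32} = \left(-5 + 2 \cdot 5\right) \frac{91}{32} = \left(-5 + 10\right) \frac{91}{32} = 5 \cdot \frac{91}{32} = \frac{455}{32}$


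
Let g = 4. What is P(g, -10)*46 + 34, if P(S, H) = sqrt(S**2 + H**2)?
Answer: 34 + 92*sqrt(29) ≈ 529.44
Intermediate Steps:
P(S, H) = sqrt(H**2 + S**2)
P(g, -10)*46 + 34 = sqrt((-10)**2 + 4**2)*46 + 34 = sqrt(100 + 16)*46 + 34 = sqrt(116)*46 + 34 = (2*sqrt(29))*46 + 34 = 92*sqrt(29) + 34 = 34 + 92*sqrt(29)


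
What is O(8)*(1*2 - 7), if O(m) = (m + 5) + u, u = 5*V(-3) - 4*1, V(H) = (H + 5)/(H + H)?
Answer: -110/3 ≈ -36.667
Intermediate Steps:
V(H) = (5 + H)/(2*H) (V(H) = (5 + H)/((2*H)) = (5 + H)*(1/(2*H)) = (5 + H)/(2*H))
u = -17/3 (u = 5*((½)*(5 - 3)/(-3)) - 4*1 = 5*((½)*(-⅓)*2) - 4 = 5*(-⅓) - 4 = -5/3 - 4 = -17/3 ≈ -5.6667)
O(m) = -⅔ + m (O(m) = (m + 5) - 17/3 = (5 + m) - 17/3 = -⅔ + m)
O(8)*(1*2 - 7) = (-⅔ + 8)*(1*2 - 7) = 22*(2 - 7)/3 = (22/3)*(-5) = -110/3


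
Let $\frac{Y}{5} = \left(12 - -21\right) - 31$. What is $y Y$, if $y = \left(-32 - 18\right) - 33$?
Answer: $-830$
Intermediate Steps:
$y = -83$ ($y = -50 - 33 = -83$)
$Y = 10$ ($Y = 5 \left(\left(12 - -21\right) - 31\right) = 5 \left(\left(12 + 21\right) - 31\right) = 5 \left(33 - 31\right) = 5 \cdot 2 = 10$)
$y Y = \left(-83\right) 10 = -830$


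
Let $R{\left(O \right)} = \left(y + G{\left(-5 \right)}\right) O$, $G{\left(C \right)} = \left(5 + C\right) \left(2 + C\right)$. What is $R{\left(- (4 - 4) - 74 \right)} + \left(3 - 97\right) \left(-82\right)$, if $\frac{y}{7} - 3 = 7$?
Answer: $2528$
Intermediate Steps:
$y = 70$ ($y = 21 + 7 \cdot 7 = 21 + 49 = 70$)
$G{\left(C \right)} = \left(2 + C\right) \left(5 + C\right)$
$R{\left(O \right)} = 70 O$ ($R{\left(O \right)} = \left(70 + \left(10 + \left(-5\right)^{2} + 7 \left(-5\right)\right)\right) O = \left(70 + \left(10 + 25 - 35\right)\right) O = \left(70 + 0\right) O = 70 O$)
$R{\left(- (4 - 4) - 74 \right)} + \left(3 - 97\right) \left(-82\right) = 70 \left(- (4 - 4) - 74\right) + \left(3 - 97\right) \left(-82\right) = 70 \left(\left(-1\right) 0 - 74\right) - -7708 = 70 \left(0 - 74\right) + 7708 = 70 \left(-74\right) + 7708 = -5180 + 7708 = 2528$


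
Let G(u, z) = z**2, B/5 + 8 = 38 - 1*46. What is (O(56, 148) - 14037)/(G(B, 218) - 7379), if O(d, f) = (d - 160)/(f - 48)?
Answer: -11321/32375 ≈ -0.34968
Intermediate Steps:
B = -80 (B = -40 + 5*(38 - 1*46) = -40 + 5*(38 - 46) = -40 + 5*(-8) = -40 - 40 = -80)
O(d, f) = (-160 + d)/(-48 + f)
(O(56, 148) - 14037)/(G(B, 218) - 7379) = ((-160 + 56)/(-48 + 148) - 14037)/(218**2 - 7379) = (-104/100 - 14037)/(47524 - 7379) = ((1/100)*(-104) - 14037)/40145 = (-26/25 - 14037)*(1/40145) = -350951/25*1/40145 = -11321/32375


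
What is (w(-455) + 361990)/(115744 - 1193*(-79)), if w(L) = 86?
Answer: 120692/69997 ≈ 1.7242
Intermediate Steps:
(w(-455) + 361990)/(115744 - 1193*(-79)) = (86 + 361990)/(115744 - 1193*(-79)) = 362076/(115744 + 94247) = 362076/209991 = 362076*(1/209991) = 120692/69997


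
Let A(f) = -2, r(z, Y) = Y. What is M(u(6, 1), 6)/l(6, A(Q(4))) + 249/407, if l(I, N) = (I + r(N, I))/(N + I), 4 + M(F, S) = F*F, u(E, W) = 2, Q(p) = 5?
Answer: 249/407 ≈ 0.61179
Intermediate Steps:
M(F, S) = -4 + F² (M(F, S) = -4 + F*F = -4 + F²)
l(I, N) = 2*I/(I + N) (l(I, N) = (I + I)/(N + I) = (2*I)/(I + N) = 2*I/(I + N))
M(u(6, 1), 6)/l(6, A(Q(4))) + 249/407 = (-4 + 2²)/((2*6/(6 - 2))) + 249/407 = (-4 + 4)/((2*6/4)) + 249*(1/407) = 0/((2*6*(¼))) + 249/407 = 0/3 + 249/407 = 0*(⅓) + 249/407 = 0 + 249/407 = 249/407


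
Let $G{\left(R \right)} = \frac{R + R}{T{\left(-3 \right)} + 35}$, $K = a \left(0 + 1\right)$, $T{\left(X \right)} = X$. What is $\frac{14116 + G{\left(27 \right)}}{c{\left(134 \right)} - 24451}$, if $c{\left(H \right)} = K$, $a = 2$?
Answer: $- \frac{9821}{17008} \approx -0.57743$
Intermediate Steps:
$K = 2$ ($K = 2 \left(0 + 1\right) = 2 \cdot 1 = 2$)
$G{\left(R \right)} = \frac{R}{16}$ ($G{\left(R \right)} = \frac{R + R}{-3 + 35} = \frac{2 R}{32} = 2 R \frac{1}{32} = \frac{R}{16}$)
$c{\left(H \right)} = 2$
$\frac{14116 + G{\left(27 \right)}}{c{\left(134 \right)} - 24451} = \frac{14116 + \frac{1}{16} \cdot 27}{2 - 24451} = \frac{14116 + \frac{27}{16}}{-24449} = \frac{225883}{16} \left(- \frac{1}{24449}\right) = - \frac{9821}{17008}$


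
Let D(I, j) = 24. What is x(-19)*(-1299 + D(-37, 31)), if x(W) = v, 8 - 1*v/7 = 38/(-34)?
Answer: -81375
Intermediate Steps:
v = 1085/17 (v = 56 - 266/(-34) = 56 - 266*(-1)/34 = 56 - 7*(-19/17) = 56 + 133/17 = 1085/17 ≈ 63.824)
x(W) = 1085/17
x(-19)*(-1299 + D(-37, 31)) = 1085*(-1299 + 24)/17 = (1085/17)*(-1275) = -81375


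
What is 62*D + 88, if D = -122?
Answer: -7476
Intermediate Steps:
62*D + 88 = 62*(-122) + 88 = -7564 + 88 = -7476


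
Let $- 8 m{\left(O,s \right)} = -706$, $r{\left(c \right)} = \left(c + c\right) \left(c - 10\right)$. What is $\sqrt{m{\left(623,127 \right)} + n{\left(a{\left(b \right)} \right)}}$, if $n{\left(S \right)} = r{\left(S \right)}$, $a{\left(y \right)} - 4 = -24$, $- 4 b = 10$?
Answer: $\frac{\sqrt{5153}}{2} \approx 35.892$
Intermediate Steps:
$b = - \frac{5}{2}$ ($b = \left(- \frac{1}{4}\right) 10 = - \frac{5}{2} \approx -2.5$)
$a{\left(y \right)} = -20$ ($a{\left(y \right)} = 4 - 24 = -20$)
$r{\left(c \right)} = 2 c \left(-10 + c\right)$
$m{\left(O,s \right)} = \frac{353}{4}$ ($m{\left(O,s \right)} = \left(- \frac{1}{8}\right) \left(-706\right) = \frac{353}{4}$)
$n{\left(S \right)} = 2 S \left(-10 + S\right)$
$\sqrt{m{\left(623,127 \right)} + n{\left(a{\left(b \right)} \right)}} = \sqrt{\frac{353}{4} + 2 \left(-20\right) \left(-10 - 20\right)} = \sqrt{\frac{353}{4} + 2 \left(-20\right) \left(-30\right)} = \sqrt{\frac{353}{4} + 1200} = \sqrt{\frac{5153}{4}} = \frac{\sqrt{5153}}{2}$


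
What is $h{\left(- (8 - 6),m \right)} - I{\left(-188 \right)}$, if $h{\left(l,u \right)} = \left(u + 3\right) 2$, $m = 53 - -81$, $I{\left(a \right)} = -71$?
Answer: $345$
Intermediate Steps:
$m = 134$ ($m = 53 + 81 = 134$)
$h{\left(l,u \right)} = 6 + 2 u$ ($h{\left(l,u \right)} = \left(3 + u\right) 2 = 6 + 2 u$)
$h{\left(- (8 - 6),m \right)} - I{\left(-188 \right)} = \left(6 + 2 \cdot 134\right) - -71 = \left(6 + 268\right) + 71 = 274 + 71 = 345$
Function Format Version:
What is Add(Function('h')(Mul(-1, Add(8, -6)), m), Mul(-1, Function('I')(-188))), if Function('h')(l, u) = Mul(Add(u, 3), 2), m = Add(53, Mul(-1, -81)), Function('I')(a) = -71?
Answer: 345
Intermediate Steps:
m = 134 (m = Add(53, 81) = 134)
Function('h')(l, u) = Add(6, Mul(2, u)) (Function('h')(l, u) = Mul(Add(3, u), 2) = Add(6, Mul(2, u)))
Add(Function('h')(Mul(-1, Add(8, -6)), m), Mul(-1, Function('I')(-188))) = Add(Add(6, Mul(2, 134)), Mul(-1, -71)) = Add(Add(6, 268), 71) = Add(274, 71) = 345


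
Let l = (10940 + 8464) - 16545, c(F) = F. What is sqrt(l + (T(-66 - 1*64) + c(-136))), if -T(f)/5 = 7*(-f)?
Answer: 3*I*sqrt(203) ≈ 42.743*I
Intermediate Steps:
T(f) = 35*f (T(f) = -35*(-f) = -(-35)*f = 35*f)
l = 2859 (l = 19404 - 16545 = 2859)
sqrt(l + (T(-66 - 1*64) + c(-136))) = sqrt(2859 + (35*(-66 - 1*64) - 136)) = sqrt(2859 + (35*(-66 - 64) - 136)) = sqrt(2859 + (35*(-130) - 136)) = sqrt(2859 + (-4550 - 136)) = sqrt(2859 - 4686) = sqrt(-1827) = 3*I*sqrt(203)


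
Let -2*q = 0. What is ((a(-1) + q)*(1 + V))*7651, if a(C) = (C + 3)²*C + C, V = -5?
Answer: 153020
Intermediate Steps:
q = 0 (q = -½*0 = 0)
a(C) = C + C*(3 + C)² (a(C) = (3 + C)²*C + C = C*(3 + C)² + C = C + C*(3 + C)²)
((a(-1) + q)*(1 + V))*7651 = ((-(1 + (3 - 1)²) + 0)*(1 - 5))*7651 = ((-(1 + 2²) + 0)*(-4))*7651 = ((-(1 + 4) + 0)*(-4))*7651 = ((-1*5 + 0)*(-4))*7651 = ((-5 + 0)*(-4))*7651 = -5*(-4)*7651 = 20*7651 = 153020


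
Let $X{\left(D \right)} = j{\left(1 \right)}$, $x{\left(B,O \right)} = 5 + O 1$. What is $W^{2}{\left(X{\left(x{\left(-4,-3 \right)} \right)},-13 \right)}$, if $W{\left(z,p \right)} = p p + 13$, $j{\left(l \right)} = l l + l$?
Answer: $33124$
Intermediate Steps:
$x{\left(B,O \right)} = 5 + O$
$j{\left(l \right)} = l + l^{2}$ ($j{\left(l \right)} = l^{2} + l = l + l^{2}$)
$X{\left(D \right)} = 2$ ($X{\left(D \right)} = 1 \left(1 + 1\right) = 1 \cdot 2 = 2$)
$W{\left(z,p \right)} = 13 + p^{2}$ ($W{\left(z,p \right)} = p^{2} + 13 = 13 + p^{2}$)
$W^{2}{\left(X{\left(x{\left(-4,-3 \right)} \right)},-13 \right)} = \left(13 + \left(-13\right)^{2}\right)^{2} = \left(13 + 169\right)^{2} = 182^{2} = 33124$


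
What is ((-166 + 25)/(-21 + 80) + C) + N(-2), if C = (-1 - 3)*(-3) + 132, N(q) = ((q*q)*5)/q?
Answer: 7765/59 ≈ 131.61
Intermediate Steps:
N(q) = 5*q (N(q) = (q²*5)/q = (5*q²)/q = 5*q)
C = 144 (C = -4*(-3) + 132 = 12 + 132 = 144)
((-166 + 25)/(-21 + 80) + C) + N(-2) = ((-166 + 25)/(-21 + 80) + 144) + 5*(-2) = (-141/59 + 144) - 10 = 8355/59 - 10 = 7765/59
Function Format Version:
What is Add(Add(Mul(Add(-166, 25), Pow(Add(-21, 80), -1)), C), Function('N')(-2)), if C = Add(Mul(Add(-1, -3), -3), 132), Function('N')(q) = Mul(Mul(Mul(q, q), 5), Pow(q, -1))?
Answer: Rational(7765, 59) ≈ 131.61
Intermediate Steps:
Function('N')(q) = Mul(5, q) (Function('N')(q) = Mul(Mul(Pow(q, 2), 5), Pow(q, -1)) = Mul(Mul(5, Pow(q, 2)), Pow(q, -1)) = Mul(5, q))
C = 144 (C = Add(Mul(-4, -3), 132) = Add(12, 132) = 144)
Add(Add(Mul(Add(-166, 25), Pow(Add(-21, 80), -1)), C), Function('N')(-2)) = Add(Add(Mul(Add(-166, 25), Pow(Add(-21, 80), -1)), 144), Mul(5, -2)) = Add(Add(Mul(-141, Pow(59, -1)), 144), -10) = Add(Add(Mul(-141, Rational(1, 59)), 144), -10) = Add(Add(Rational(-141, 59), 144), -10) = Add(Rational(8355, 59), -10) = Rational(7765, 59)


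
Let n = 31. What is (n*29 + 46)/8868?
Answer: 315/2956 ≈ 0.10656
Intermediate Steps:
(n*29 + 46)/8868 = (31*29 + 46)/8868 = (899 + 46)*(1/8868) = 945*(1/8868) = 315/2956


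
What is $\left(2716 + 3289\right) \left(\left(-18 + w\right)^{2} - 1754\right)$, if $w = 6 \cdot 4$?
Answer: $-10316590$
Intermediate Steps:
$w = 24$
$\left(2716 + 3289\right) \left(\left(-18 + w\right)^{2} - 1754\right) = \left(2716 + 3289\right) \left(\left(-18 + 24\right)^{2} - 1754\right) = 6005 \left(6^{2} - 1754\right) = 6005 \left(36 - 1754\right) = 6005 \left(-1718\right) = -10316590$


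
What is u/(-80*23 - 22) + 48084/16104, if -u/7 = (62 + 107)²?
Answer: 9848681/89243 ≈ 110.36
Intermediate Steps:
u = -199927 (u = -7*(62 + 107)² = -7*169² = -7*28561 = -199927)
u/(-80*23 - 22) + 48084/16104 = -199927/(-80*23 - 22) + 48084/16104 = -199927/(-1840 - 22) + 48084*(1/16104) = -199927/(-1862) + 4007/1342 = -199927*(-1/1862) + 4007/1342 = 28561/266 + 4007/1342 = 9848681/89243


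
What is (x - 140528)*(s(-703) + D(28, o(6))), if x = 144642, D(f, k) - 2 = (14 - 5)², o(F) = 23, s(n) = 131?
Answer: 880396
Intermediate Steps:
D(f, k) = 83 (D(f, k) = 2 + (14 - 5)² = 2 + 9² = 2 + 81 = 83)
(x - 140528)*(s(-703) + D(28, o(6))) = (144642 - 140528)*(131 + 83) = 4114*214 = 880396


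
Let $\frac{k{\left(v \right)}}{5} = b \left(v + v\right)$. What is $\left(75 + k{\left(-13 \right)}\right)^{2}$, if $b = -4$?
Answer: $354025$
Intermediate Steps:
$k{\left(v \right)} = - 40 v$ ($k{\left(v \right)} = 5 \left(- 4 \left(v + v\right)\right) = 5 \left(- 4 \cdot 2 v\right) = 5 \left(- 8 v\right) = - 40 v$)
$\left(75 + k{\left(-13 \right)}\right)^{2} = \left(75 - -520\right)^{2} = \left(75 + 520\right)^{2} = 595^{2} = 354025$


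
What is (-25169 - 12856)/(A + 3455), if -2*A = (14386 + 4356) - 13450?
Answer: -38025/809 ≈ -47.002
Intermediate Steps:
A = -2646 (A = -((14386 + 4356) - 13450)/2 = -(18742 - 13450)/2 = -½*5292 = -2646)
(-25169 - 12856)/(A + 3455) = (-25169 - 12856)/(-2646 + 3455) = -38025/809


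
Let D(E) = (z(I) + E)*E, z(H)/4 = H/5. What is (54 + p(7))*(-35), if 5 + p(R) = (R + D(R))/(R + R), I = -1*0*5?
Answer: -1855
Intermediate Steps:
I = 0 (I = 0*5 = 0)
z(H) = 4*H/5 (z(H) = 4*(H/5) = 4*H/5)
D(E) = E² (D(E) = ((⅘)*0 + E)*E = (0 + E)*E = E*E = E²)
p(R) = -5 + (R + R²)/(2*R) (p(R) = -5 + (R + R²)/(R + R) = -5 + (R + R²)/((2*R)) = -5 + (R + R²)*(1/(2*R)) = -5 + (R + R²)/(2*R))
(54 + p(7))*(-35) = (54 + (-9/2 + (½)*7))*(-35) = (54 + (-9/2 + 7/2))*(-35) = (54 - 1)*(-35) = 53*(-35) = -1855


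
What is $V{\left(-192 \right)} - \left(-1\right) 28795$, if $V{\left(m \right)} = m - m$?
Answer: $28795$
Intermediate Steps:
$V{\left(m \right)} = 0$
$V{\left(-192 \right)} - \left(-1\right) 28795 = 0 - \left(-1\right) 28795 = 0 - -28795 = 0 + 28795 = 28795$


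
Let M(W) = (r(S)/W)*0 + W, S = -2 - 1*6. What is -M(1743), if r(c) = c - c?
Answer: -1743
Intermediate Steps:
S = -8 (S = -2 - 6 = -8)
r(c) = 0
M(W) = W (M(W) = (0/W)*0 + W = 0*0 + W = 0 + W = W)
-M(1743) = -1*1743 = -1743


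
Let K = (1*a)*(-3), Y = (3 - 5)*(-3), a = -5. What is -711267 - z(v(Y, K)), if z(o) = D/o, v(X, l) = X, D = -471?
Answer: -1422377/2 ≈ -7.1119e+5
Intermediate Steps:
Y = 6 (Y = -2*(-3) = 6)
K = 15 (K = (1*(-5))*(-3) = -5*(-3) = 15)
z(o) = -471/o
-711267 - z(v(Y, K)) = -711267 - (-471)/6 = -711267 - 1*(-157/2) = -711267 + 157/2 = -1422377/2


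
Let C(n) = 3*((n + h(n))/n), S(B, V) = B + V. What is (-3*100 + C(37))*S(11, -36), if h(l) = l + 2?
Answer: 271800/37 ≈ 7345.9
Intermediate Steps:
h(l) = 2 + l
C(n) = 3*(2 + 2*n)/n (C(n) = 3*((n + (2 + n))/n) = 3*((2 + 2*n)/n) = 3*(2 + 2*n)/n)
(-3*100 + C(37))*S(11, -36) = (-3*100 + (6 + 6/37))*(11 - 36) = (-300 + (6 + 6*(1/37)))*(-25) = (-300 + (6 + 6/37))*(-25) = (-300 + 228/37)*(-25) = -10872/37*(-25) = 271800/37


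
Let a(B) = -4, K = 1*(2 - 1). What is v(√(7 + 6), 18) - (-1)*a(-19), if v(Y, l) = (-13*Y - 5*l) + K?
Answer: -93 - 13*√13 ≈ -139.87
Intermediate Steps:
K = 1 (K = 1*1 = 1)
v(Y, l) = 1 - 13*Y - 5*l (v(Y, l) = (-13*Y - 5*l) + 1 = 1 - 13*Y - 5*l)
v(√(7 + 6), 18) - (-1)*a(-19) = (1 - 13*√(7 + 6) - 5*18) - (-1)*(-4) = (1 - 13*√13 - 90) - 1*4 = (-89 - 13*√13) - 4 = -93 - 13*√13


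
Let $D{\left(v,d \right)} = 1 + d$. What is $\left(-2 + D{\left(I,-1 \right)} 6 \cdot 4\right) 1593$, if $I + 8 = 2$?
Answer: $-3186$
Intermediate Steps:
$I = -6$ ($I = -8 + 2 = -6$)
$\left(-2 + D{\left(I,-1 \right)} 6 \cdot 4\right) 1593 = \left(-2 + \left(1 - 1\right) 6 \cdot 4\right) 1593 = \left(-2 + 0 \cdot 24\right) 1593 = \left(-2 + 0\right) 1593 = \left(-2\right) 1593 = -3186$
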